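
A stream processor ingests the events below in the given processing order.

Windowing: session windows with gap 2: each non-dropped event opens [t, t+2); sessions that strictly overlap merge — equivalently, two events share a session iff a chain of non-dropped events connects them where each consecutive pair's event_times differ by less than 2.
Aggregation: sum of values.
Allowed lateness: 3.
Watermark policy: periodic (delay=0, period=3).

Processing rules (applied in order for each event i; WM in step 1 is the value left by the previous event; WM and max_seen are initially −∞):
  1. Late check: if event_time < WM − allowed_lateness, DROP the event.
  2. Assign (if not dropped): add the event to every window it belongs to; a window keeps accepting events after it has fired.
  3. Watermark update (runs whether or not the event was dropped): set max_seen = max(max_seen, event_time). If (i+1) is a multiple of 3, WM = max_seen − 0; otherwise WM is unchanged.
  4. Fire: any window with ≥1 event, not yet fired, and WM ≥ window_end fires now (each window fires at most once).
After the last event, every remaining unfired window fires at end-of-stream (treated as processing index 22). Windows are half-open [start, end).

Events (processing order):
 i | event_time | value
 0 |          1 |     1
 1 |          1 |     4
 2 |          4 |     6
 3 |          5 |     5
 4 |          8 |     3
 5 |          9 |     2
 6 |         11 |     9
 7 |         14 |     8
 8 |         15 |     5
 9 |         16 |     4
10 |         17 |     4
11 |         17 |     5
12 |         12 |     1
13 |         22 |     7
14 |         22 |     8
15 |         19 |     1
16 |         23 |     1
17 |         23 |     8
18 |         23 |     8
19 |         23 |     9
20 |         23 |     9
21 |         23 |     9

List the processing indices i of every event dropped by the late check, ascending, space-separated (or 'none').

12

i=0 t=1 v=1: → [1,3); WM=−∞
i=1 t=1 v=4: → [1,3); WM=−∞
i=2 t=4 v=6: → [4,6); WM=4
i=3 t=5 v=5: → [4,7); WM=4
i=4 t=8 v=3: → [8,10); WM=4
i=5 t=9 v=2: → [8,11); WM=9
i=6 t=11 v=9: → [11,13); WM=9
i=7 t=14 v=8: → [14,16); WM=9
i=8 t=15 v=5: → [14,17); WM=15
i=9 t=16 v=4: → [14,18); WM=15
i=10 t=17 v=4: → [14,19); WM=15
i=11 t=17 v=5: → [14,19); WM=17
i=12 t=12 v=1: DROP (t<17-3); WM=17
i=13 t=22 v=7: → [22,24); WM=17
i=14 t=22 v=8: → [22,24); WM=22
i=15 t=19 v=1: → [19,21); WM=22
i=16 t=23 v=1: → [22,25); WM=22
i=17 t=23 v=8: → [22,25); WM=23
i=18 t=23 v=8: → [22,25); WM=23
i=19 t=23 v=9: → [22,25); WM=23
i=20 t=23 v=9: → [22,25); WM=23
i=21 t=23 v=9: → [22,25); WM=23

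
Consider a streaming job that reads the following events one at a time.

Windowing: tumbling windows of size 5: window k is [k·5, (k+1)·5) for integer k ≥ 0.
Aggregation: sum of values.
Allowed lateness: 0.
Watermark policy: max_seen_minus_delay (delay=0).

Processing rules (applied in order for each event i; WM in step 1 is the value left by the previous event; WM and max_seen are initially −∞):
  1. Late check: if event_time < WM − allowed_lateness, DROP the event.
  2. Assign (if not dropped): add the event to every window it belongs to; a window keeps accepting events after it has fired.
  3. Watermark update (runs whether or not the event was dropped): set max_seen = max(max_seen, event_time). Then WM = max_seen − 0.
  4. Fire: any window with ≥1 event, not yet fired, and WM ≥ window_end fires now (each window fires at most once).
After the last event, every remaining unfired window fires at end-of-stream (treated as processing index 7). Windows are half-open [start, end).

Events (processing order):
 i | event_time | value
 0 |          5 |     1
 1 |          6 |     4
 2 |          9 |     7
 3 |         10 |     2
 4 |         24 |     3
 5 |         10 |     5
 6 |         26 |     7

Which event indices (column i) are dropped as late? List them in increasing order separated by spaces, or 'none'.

5

i=0 t=5 v=1: → [5,10); WM=5
i=1 t=6 v=4: → [5,10); WM=6
i=2 t=9 v=7: → [5,10); WM=9
i=3 t=10 v=2: → [10,15); WM=10; [5,10) fires=12
i=4 t=24 v=3: → [20,25); WM=24; [10,15) fires=2
i=5 t=10 v=5: DROP (t<24-0); WM=24
i=6 t=26 v=7: → [25,30); WM=26; [20,25) fires=3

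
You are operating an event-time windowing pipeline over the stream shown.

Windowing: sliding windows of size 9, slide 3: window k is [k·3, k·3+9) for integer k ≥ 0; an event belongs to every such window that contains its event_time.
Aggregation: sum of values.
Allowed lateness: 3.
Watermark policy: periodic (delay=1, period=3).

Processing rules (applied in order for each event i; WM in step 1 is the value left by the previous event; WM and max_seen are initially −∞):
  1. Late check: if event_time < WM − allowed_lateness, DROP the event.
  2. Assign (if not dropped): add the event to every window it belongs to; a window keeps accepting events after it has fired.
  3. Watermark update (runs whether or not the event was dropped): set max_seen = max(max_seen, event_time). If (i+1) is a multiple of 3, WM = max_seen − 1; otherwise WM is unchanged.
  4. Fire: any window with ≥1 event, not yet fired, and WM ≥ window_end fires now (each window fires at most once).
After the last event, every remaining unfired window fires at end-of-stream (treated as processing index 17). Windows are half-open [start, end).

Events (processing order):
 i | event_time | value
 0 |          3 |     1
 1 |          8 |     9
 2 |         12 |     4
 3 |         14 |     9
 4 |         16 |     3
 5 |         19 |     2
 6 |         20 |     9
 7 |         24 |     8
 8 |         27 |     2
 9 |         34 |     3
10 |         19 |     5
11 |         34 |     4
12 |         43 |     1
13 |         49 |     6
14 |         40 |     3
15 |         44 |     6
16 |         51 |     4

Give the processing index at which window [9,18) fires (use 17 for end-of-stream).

5

i=0 t=3 v=1: → [3,12),[0,9); WM=−∞
i=1 t=8 v=9: → [6,15),[3,12),[0,9); WM=−∞
i=2 t=12 v=4: → [12,21),[9,18),[6,15); WM=11; [0,9) fires=10
i=3 t=14 v=9: → [12,21),[9,18),[6,15); WM=11
i=4 t=16 v=3: → [15,24),[12,21),[9,18); WM=11
i=5 t=19 v=2: → [18,27),[15,24),[12,21); WM=18; [3,12) fires=10 [6,15) fires=22 [9,18) fires=16
i=6 t=20 v=9: → [18,27),[15,24),[12,21); WM=18
i=7 t=24 v=8: → [24,33),[21,30),[18,27); WM=18
i=8 t=27 v=2: → [27,36),[24,33),[21,30); WM=26; [12,21) fires=27 [15,24) fires=14
i=9 t=34 v=3: → [33,42),[30,39),[27,36); WM=26
i=10 t=19 v=5: DROP (t<26-3); WM=26
i=11 t=34 v=4: → [33,42),[30,39),[27,36); WM=33; [18,27) fires=19 [21,30) fires=10 [24,33) fires=10
i=12 t=43 v=1: → [42,51),[39,48),[36,45); WM=33
i=13 t=49 v=6: → [48,57),[45,54),[42,51); WM=33
i=14 t=40 v=3: → [39,48),[36,45),[33,42); WM=48; [27,36) fires=9 [30,39) fires=7 [33,42) fires=10 [36,45) fires=4 [39,48) fires=4
i=15 t=44 v=6: DROP (t<48-3); WM=48
i=16 t=51 v=4: → [51,60),[48,57),[45,54); WM=48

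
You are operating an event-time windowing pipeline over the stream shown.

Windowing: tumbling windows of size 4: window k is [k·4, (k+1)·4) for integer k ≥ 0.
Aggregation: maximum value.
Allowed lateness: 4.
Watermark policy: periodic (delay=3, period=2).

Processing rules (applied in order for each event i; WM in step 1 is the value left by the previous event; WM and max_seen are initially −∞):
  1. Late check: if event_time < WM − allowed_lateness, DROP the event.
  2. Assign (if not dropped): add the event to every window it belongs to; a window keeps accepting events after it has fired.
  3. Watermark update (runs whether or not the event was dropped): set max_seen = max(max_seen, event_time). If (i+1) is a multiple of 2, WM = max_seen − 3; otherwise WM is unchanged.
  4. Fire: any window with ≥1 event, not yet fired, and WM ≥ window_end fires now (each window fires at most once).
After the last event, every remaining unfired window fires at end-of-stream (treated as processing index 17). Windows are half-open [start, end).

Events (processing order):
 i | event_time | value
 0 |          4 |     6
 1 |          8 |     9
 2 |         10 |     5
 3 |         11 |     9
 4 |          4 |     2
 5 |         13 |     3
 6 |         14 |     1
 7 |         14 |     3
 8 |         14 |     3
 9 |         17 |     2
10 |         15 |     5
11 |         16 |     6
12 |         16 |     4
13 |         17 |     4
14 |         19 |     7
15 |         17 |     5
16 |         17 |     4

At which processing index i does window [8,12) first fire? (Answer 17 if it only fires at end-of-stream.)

9

i=0 t=4 v=6: → [4,8); WM=−∞
i=1 t=8 v=9: → [8,12); WM=5
i=2 t=10 v=5: → [8,12); WM=5
i=3 t=11 v=9: → [8,12); WM=8; [4,8) fires=6
i=4 t=4 v=2: → [4,8); WM=8
i=5 t=13 v=3: → [12,16); WM=10
i=6 t=14 v=1: → [12,16); WM=10
i=7 t=14 v=3: → [12,16); WM=11
i=8 t=14 v=3: → [12,16); WM=11
i=9 t=17 v=2: → [16,20); WM=14; [8,12) fires=9
i=10 t=15 v=5: → [12,16); WM=14
i=11 t=16 v=6: → [16,20); WM=14
i=12 t=16 v=4: → [16,20); WM=14
i=13 t=17 v=4: → [16,20); WM=14
i=14 t=19 v=7: → [16,20); WM=14
i=15 t=17 v=5: → [16,20); WM=16; [12,16) fires=5
i=16 t=17 v=4: → [16,20); WM=16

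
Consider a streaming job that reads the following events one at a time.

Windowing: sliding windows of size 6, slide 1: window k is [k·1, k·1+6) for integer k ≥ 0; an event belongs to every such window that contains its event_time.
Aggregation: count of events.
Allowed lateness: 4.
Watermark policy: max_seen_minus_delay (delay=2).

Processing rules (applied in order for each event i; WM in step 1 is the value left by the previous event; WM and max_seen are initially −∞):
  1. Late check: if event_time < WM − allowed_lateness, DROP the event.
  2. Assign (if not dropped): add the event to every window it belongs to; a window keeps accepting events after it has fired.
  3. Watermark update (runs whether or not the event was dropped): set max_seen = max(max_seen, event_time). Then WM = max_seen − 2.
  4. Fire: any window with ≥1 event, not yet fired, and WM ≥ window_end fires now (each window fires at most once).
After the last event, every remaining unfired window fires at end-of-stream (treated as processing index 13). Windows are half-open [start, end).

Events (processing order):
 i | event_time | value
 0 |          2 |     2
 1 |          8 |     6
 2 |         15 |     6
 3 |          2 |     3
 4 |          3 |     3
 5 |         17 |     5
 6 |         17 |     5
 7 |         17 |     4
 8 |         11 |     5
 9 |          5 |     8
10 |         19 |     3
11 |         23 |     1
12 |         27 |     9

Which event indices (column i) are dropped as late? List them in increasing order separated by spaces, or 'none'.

3 4 9

i=0 t=2 v=2: → [2,8),[1,7),[0,6); WM=0
i=1 t=8 v=6: → [8,14),[7,13),[6,12),[5,11),[4,10),[3,9); WM=6; [0,6) fires=1
i=2 t=15 v=6: → [15,21),[14,20),[13,19),[12,18),[11,17),[10,16); WM=13; [1,7) fires=1 [2,8) fires=1 [3,9) fires=1 [4,10) fires=1 [5,11) fires=1 [6,12) fires=1 [7,13) fires=1
i=3 t=2 v=3: DROP (t<13-4); WM=13
i=4 t=3 v=3: DROP (t<13-4); WM=13
i=5 t=17 v=5: → [17,23),[16,22),[15,21),[14,20),[13,19),[12,18); WM=15; [8,14) fires=1
i=6 t=17 v=5: → [17,23),[16,22),[15,21),[14,20),[13,19),[12,18); WM=15
i=7 t=17 v=4: → [17,23),[16,22),[15,21),[14,20),[13,19),[12,18); WM=15
i=8 t=11 v=5: → [11,17),[10,16),[9,15),[8,14),[7,13),[6,12); WM=15; [9,15) fires=1
i=9 t=5 v=8: DROP (t<15-4); WM=15
i=10 t=19 v=3: → [19,25),[18,24),[17,23),[16,22),[15,21),[14,20); WM=17; [10,16) fires=2 [11,17) fires=2
i=11 t=23 v=1: → [23,29),[22,28),[21,27),[20,26),[19,25),[18,24); WM=21; [12,18) fires=4 [13,19) fires=4 [14,20) fires=5 [15,21) fires=5
i=12 t=27 v=9: → [27,33),[26,32),[25,31),[24,30),[23,29),[22,28); WM=25; [16,22) fires=4 [17,23) fires=4 [18,24) fires=2 [19,25) fires=2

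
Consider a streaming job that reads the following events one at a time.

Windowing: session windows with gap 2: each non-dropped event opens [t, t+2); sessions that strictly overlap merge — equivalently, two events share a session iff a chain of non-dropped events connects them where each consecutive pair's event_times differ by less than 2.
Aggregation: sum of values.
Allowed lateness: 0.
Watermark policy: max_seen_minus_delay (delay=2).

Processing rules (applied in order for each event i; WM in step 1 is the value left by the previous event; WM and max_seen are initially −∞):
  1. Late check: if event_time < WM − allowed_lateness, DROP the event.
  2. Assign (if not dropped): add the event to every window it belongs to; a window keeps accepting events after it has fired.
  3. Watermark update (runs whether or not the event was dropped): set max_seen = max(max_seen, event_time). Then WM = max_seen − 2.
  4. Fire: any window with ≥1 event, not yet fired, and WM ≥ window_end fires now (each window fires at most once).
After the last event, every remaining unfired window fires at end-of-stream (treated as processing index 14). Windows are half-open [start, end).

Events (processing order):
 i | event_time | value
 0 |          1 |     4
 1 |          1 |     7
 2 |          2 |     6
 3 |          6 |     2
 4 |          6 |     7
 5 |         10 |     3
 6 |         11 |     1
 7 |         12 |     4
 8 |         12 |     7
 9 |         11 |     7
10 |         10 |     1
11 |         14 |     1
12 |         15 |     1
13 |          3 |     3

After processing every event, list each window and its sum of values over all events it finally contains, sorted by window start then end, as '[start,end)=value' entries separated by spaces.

[1,4)=17 [6,8)=9 [10,14)=23 [14,17)=2

i=0 t=1 v=4: → [1,3); WM=-1
i=1 t=1 v=7: → [1,3); WM=-1
i=2 t=2 v=6: → [1,4); WM=0
i=3 t=6 v=2: → [6,8); WM=4
i=4 t=6 v=7: → [6,8); WM=4
i=5 t=10 v=3: → [10,12); WM=8
i=6 t=11 v=1: → [10,13); WM=9
i=7 t=12 v=4: → [10,14); WM=10
i=8 t=12 v=7: → [10,14); WM=10
i=9 t=11 v=7: → [10,14); WM=10
i=10 t=10 v=1: → [10,14); WM=10
i=11 t=14 v=1: → [14,16); WM=12
i=12 t=15 v=1: → [14,17); WM=13
i=13 t=3 v=3: DROP (t<13-0); WM=13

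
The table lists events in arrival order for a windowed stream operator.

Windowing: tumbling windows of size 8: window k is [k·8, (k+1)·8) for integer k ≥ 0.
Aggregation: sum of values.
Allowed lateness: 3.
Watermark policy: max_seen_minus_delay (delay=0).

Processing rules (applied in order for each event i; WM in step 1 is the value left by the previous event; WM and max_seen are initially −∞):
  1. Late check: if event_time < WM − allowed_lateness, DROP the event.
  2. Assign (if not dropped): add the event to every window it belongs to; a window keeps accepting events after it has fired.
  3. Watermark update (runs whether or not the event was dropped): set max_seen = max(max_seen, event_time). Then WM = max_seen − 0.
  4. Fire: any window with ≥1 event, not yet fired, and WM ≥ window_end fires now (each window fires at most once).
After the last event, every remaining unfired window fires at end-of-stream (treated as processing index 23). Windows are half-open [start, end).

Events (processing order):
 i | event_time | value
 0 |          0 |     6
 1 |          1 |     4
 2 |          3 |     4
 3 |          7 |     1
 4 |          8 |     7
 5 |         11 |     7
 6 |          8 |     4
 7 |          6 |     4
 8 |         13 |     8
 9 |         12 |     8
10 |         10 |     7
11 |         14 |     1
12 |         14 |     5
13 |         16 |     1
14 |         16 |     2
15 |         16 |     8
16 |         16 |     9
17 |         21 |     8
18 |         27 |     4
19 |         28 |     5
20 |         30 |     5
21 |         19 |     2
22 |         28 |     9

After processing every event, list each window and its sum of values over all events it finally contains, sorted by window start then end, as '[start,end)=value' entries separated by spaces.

[0,8)=15 [8,16)=47 [16,24)=28 [24,32)=23

i=0 t=0 v=6: → [0,8); WM=0
i=1 t=1 v=4: → [0,8); WM=1
i=2 t=3 v=4: → [0,8); WM=3
i=3 t=7 v=1: → [0,8); WM=7
i=4 t=8 v=7: → [8,16); WM=8; [0,8) fires=15
i=5 t=11 v=7: → [8,16); WM=11
i=6 t=8 v=4: → [8,16); WM=11
i=7 t=6 v=4: DROP (t<11-3); WM=11
i=8 t=13 v=8: → [8,16); WM=13
i=9 t=12 v=8: → [8,16); WM=13
i=10 t=10 v=7: → [8,16); WM=13
i=11 t=14 v=1: → [8,16); WM=14
i=12 t=14 v=5: → [8,16); WM=14
i=13 t=16 v=1: → [16,24); WM=16; [8,16) fires=47
i=14 t=16 v=2: → [16,24); WM=16
i=15 t=16 v=8: → [16,24); WM=16
i=16 t=16 v=9: → [16,24); WM=16
i=17 t=21 v=8: → [16,24); WM=21
i=18 t=27 v=4: → [24,32); WM=27; [16,24) fires=28
i=19 t=28 v=5: → [24,32); WM=28
i=20 t=30 v=5: → [24,32); WM=30
i=21 t=19 v=2: DROP (t<30-3); WM=30
i=22 t=28 v=9: → [24,32); WM=30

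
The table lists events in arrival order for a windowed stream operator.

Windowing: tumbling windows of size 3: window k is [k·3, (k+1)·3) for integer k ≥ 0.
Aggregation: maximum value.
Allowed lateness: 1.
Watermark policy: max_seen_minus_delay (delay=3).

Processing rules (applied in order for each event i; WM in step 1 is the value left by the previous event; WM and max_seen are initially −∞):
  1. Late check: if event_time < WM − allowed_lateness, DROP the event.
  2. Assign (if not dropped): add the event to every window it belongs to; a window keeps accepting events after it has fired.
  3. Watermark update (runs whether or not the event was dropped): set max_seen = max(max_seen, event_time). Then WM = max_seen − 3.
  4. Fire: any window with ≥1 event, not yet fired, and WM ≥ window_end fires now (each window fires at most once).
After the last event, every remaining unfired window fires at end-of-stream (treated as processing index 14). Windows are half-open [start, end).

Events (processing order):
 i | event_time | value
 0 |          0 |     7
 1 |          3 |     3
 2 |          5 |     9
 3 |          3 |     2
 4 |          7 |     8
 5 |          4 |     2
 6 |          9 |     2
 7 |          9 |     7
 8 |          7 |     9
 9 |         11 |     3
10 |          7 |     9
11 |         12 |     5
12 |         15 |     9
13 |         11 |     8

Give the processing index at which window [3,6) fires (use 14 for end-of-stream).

6

i=0 t=0 v=7: → [0,3); WM=-3
i=1 t=3 v=3: → [3,6); WM=0
i=2 t=5 v=9: → [3,6); WM=2
i=3 t=3 v=2: → [3,6); WM=2
i=4 t=7 v=8: → [6,9); WM=4; [0,3) fires=7
i=5 t=4 v=2: → [3,6); WM=4
i=6 t=9 v=2: → [9,12); WM=6; [3,6) fires=9
i=7 t=9 v=7: → [9,12); WM=6
i=8 t=7 v=9: → [6,9); WM=6
i=9 t=11 v=3: → [9,12); WM=8
i=10 t=7 v=9: → [6,9); WM=8
i=11 t=12 v=5: → [12,15); WM=9; [6,9) fires=9
i=12 t=15 v=9: → [15,18); WM=12; [9,12) fires=7
i=13 t=11 v=8: → [9,12); WM=12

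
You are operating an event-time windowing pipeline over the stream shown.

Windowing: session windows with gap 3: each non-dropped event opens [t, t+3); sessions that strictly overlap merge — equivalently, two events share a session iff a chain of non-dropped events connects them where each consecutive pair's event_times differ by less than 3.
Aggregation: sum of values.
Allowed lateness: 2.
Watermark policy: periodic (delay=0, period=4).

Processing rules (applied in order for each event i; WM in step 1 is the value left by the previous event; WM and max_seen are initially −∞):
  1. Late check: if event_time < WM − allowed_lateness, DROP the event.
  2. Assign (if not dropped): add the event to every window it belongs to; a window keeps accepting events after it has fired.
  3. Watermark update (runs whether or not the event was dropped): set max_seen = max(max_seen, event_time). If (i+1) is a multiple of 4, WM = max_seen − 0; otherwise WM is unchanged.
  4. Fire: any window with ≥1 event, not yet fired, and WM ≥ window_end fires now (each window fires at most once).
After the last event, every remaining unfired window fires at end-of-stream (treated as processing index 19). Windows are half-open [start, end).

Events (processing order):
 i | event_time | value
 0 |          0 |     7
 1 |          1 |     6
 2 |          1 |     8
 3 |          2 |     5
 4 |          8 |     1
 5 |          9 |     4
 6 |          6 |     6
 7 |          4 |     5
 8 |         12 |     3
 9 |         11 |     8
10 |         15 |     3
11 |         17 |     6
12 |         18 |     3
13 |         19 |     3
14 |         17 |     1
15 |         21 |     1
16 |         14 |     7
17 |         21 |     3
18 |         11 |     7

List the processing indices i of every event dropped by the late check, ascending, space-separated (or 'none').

i=0 t=0 v=7: → [0,3); WM=−∞
i=1 t=1 v=6: → [0,4); WM=−∞
i=2 t=1 v=8: → [0,4); WM=−∞
i=3 t=2 v=5: → [0,5); WM=2
i=4 t=8 v=1: → [8,11); WM=2
i=5 t=9 v=4: → [8,12); WM=2
i=6 t=6 v=6: → [6,12); WM=2
i=7 t=4 v=5: → [0,12); WM=9
i=8 t=12 v=3: → [12,15); WM=9
i=9 t=11 v=8: → [0,15); WM=9
i=10 t=15 v=3: → [15,18); WM=9
i=11 t=17 v=6: → [15,20); WM=17
i=12 t=18 v=3: → [15,21); WM=17
i=13 t=19 v=3: → [15,22); WM=17
i=14 t=17 v=1: → [15,22); WM=17
i=15 t=21 v=1: → [15,24); WM=21
i=16 t=14 v=7: DROP (t<21-2); WM=21
i=17 t=21 v=3: → [15,24); WM=21
i=18 t=11 v=7: DROP (t<21-2); WM=21

16 18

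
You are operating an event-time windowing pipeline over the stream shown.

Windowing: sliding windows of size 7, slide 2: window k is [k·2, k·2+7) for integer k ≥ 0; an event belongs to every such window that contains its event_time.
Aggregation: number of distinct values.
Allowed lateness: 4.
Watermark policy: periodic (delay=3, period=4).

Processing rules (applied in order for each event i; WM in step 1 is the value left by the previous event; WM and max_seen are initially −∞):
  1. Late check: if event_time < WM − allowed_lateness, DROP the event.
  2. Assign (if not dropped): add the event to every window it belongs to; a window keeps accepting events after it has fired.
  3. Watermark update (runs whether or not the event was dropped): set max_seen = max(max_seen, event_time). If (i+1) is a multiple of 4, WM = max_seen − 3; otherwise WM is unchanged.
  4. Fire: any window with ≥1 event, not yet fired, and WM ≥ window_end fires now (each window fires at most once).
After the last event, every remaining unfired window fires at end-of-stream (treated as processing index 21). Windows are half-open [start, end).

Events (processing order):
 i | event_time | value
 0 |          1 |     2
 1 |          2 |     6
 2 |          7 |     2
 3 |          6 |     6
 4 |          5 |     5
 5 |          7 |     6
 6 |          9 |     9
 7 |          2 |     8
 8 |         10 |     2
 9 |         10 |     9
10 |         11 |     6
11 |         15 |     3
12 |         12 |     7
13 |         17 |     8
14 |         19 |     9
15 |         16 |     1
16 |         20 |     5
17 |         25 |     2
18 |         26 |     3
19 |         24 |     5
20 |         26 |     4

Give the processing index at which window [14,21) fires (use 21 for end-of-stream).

i=0 t=1 v=2: → [0,7); WM=−∞
i=1 t=2 v=6: → [2,9),[0,7); WM=−∞
i=2 t=7 v=2: → [6,13),[4,11),[2,9); WM=−∞
i=3 t=6 v=6: → [6,13),[4,11),[2,9),[0,7); WM=4
i=4 t=5 v=5: → [4,11),[2,9),[0,7); WM=4
i=5 t=7 v=6: → [6,13),[4,11),[2,9); WM=4
i=6 t=9 v=9: → [8,15),[6,13),[4,11); WM=4
i=7 t=2 v=8: → [2,9),[0,7); WM=6
i=8 t=10 v=2: → [10,17),[8,15),[6,13),[4,11); WM=6
i=9 t=10 v=9: → [10,17),[8,15),[6,13),[4,11); WM=6
i=10 t=11 v=6: → [10,17),[8,15),[6,13); WM=6
i=11 t=15 v=3: → [14,21),[12,19),[10,17); WM=12; [0,7) fires=4 [2,9) fires=4 [4,11) fires=4
i=12 t=12 v=7: → [12,19),[10,17),[8,15),[6,13); WM=12
i=13 t=17 v=8: → [16,23),[14,21),[12,19); WM=12
i=14 t=19 v=9: → [18,25),[16,23),[14,21); WM=12
i=15 t=16 v=1: → [16,23),[14,21),[12,19),[10,17); WM=16; [6,13) fires=4 [8,15) fires=4
i=16 t=20 v=5: → [20,27),[18,25),[16,23),[14,21); WM=16
i=17 t=25 v=2: → [24,31),[22,29),[20,27); WM=16
i=18 t=26 v=3: → [26,33),[24,31),[22,29),[20,27); WM=16
i=19 t=24 v=5: → [24,31),[22,29),[20,27),[18,25); WM=23; [10,17) fires=6 [12,19) fires=4 [14,21) fires=5 [16,23) fires=4
i=20 t=26 v=4: → [26,33),[24,31),[22,29),[20,27); WM=23

19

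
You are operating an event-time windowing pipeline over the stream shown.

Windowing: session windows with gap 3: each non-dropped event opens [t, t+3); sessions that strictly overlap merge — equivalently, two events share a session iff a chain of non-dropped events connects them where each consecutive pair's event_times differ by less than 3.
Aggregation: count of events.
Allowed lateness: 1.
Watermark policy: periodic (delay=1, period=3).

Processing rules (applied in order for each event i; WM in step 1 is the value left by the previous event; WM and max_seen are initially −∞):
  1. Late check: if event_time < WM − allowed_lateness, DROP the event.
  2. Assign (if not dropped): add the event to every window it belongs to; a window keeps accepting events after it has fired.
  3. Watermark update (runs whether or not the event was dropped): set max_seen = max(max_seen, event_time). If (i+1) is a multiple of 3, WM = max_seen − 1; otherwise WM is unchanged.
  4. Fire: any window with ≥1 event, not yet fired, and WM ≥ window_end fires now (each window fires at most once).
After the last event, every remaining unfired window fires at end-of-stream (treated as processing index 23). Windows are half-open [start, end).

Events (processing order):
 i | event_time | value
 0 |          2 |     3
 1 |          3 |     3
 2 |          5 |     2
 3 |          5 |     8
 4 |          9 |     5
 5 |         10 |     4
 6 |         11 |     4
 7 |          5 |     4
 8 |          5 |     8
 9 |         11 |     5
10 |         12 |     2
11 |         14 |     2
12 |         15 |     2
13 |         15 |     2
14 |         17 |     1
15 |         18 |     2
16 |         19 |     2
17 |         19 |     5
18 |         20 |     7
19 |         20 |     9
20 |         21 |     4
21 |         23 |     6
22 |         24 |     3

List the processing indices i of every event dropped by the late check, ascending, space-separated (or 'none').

i=0 t=2 v=3: → [2,5); WM=−∞
i=1 t=3 v=3: → [2,6); WM=−∞
i=2 t=5 v=2: → [2,8); WM=4
i=3 t=5 v=8: → [2,8); WM=4
i=4 t=9 v=5: → [9,12); WM=4
i=5 t=10 v=4: → [9,13); WM=9
i=6 t=11 v=4: → [9,14); WM=9
i=7 t=5 v=4: DROP (t<9-1); WM=9
i=8 t=5 v=8: DROP (t<9-1); WM=10
i=9 t=11 v=5: → [9,14); WM=10
i=10 t=12 v=2: → [9,15); WM=10
i=11 t=14 v=2: → [9,17); WM=13
i=12 t=15 v=2: → [9,18); WM=13
i=13 t=15 v=2: → [9,18); WM=13
i=14 t=17 v=1: → [9,20); WM=16
i=15 t=18 v=2: → [9,21); WM=16
i=16 t=19 v=2: → [9,22); WM=16
i=17 t=19 v=5: → [9,22); WM=18
i=18 t=20 v=7: → [9,23); WM=18
i=19 t=20 v=9: → [9,23); WM=18
i=20 t=21 v=4: → [9,24); WM=20
i=21 t=23 v=6: → [9,26); WM=20
i=22 t=24 v=3: → [9,27); WM=20

7 8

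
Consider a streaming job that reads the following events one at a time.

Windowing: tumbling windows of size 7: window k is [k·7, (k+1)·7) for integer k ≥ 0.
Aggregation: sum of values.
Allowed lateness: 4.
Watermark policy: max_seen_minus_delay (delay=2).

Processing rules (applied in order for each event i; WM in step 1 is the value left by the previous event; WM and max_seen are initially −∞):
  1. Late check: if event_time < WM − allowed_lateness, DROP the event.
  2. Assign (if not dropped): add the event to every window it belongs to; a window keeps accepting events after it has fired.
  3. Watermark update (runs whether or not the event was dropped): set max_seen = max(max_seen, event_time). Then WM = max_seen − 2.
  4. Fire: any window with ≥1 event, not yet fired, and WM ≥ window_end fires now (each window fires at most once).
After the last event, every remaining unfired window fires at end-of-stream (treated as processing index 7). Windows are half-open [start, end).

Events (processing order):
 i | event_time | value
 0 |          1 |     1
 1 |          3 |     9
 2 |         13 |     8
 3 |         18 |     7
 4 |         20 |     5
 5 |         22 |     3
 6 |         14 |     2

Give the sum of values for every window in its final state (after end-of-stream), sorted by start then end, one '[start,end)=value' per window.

i=0 t=1 v=1: → [0,7); WM=-1
i=1 t=3 v=9: → [0,7); WM=1
i=2 t=13 v=8: → [7,14); WM=11; [0,7) fires=10
i=3 t=18 v=7: → [14,21); WM=16; [7,14) fires=8
i=4 t=20 v=5: → [14,21); WM=18
i=5 t=22 v=3: → [21,28); WM=20
i=6 t=14 v=2: DROP (t<20-4); WM=20

[0,7)=10 [7,14)=8 [14,21)=12 [21,28)=3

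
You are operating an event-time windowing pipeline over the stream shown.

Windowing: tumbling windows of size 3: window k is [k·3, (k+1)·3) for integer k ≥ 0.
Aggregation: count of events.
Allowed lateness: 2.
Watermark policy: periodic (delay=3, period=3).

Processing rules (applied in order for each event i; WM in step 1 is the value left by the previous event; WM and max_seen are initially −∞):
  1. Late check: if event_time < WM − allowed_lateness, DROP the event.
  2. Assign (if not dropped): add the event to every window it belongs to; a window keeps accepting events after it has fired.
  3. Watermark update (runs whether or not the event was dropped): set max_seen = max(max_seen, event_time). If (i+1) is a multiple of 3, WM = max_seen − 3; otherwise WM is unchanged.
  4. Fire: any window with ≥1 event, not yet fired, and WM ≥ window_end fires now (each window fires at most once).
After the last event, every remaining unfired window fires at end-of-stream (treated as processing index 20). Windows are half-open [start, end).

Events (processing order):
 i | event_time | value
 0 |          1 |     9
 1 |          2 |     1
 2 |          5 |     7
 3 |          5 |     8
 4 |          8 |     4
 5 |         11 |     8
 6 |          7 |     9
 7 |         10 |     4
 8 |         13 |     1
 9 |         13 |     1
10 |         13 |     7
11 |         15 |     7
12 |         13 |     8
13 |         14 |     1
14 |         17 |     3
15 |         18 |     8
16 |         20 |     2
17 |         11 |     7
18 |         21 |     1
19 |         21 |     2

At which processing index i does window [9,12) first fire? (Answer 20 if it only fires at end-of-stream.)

11

i=0 t=1 v=9: → [0,3); WM=−∞
i=1 t=2 v=1: → [0,3); WM=−∞
i=2 t=5 v=7: → [3,6); WM=2
i=3 t=5 v=8: → [3,6); WM=2
i=4 t=8 v=4: → [6,9); WM=2
i=5 t=11 v=8: → [9,12); WM=8; [0,3) fires=2 [3,6) fires=2
i=6 t=7 v=9: → [6,9); WM=8
i=7 t=10 v=4: → [9,12); WM=8
i=8 t=13 v=1: → [12,15); WM=10; [6,9) fires=2
i=9 t=13 v=1: → [12,15); WM=10
i=10 t=13 v=7: → [12,15); WM=10
i=11 t=15 v=7: → [15,18); WM=12; [9,12) fires=2
i=12 t=13 v=8: → [12,15); WM=12
i=13 t=14 v=1: → [12,15); WM=12
i=14 t=17 v=3: → [15,18); WM=14
i=15 t=18 v=8: → [18,21); WM=14
i=16 t=20 v=2: → [18,21); WM=14
i=17 t=11 v=7: DROP (t<14-2); WM=17; [12,15) fires=5
i=18 t=21 v=1: → [21,24); WM=17
i=19 t=21 v=2: → [21,24); WM=17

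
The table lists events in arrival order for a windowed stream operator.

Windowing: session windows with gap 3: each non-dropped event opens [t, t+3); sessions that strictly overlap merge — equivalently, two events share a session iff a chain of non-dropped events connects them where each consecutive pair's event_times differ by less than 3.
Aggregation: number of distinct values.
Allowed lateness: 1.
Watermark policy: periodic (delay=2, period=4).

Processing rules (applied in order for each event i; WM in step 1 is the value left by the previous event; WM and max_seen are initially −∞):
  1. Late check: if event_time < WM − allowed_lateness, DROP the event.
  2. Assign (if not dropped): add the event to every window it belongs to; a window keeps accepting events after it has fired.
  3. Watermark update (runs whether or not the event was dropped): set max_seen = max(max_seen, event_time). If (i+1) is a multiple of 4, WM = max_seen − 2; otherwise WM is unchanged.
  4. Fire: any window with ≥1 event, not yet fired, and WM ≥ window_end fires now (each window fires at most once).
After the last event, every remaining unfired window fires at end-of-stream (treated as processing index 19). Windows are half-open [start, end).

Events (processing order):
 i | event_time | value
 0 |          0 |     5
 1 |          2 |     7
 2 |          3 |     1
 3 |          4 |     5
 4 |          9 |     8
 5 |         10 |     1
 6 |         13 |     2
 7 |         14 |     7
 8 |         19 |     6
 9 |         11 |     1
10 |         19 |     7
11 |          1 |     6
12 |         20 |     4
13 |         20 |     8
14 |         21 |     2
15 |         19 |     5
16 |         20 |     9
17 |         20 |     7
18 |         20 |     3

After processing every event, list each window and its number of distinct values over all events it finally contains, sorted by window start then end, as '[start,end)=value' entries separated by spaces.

i=0 t=0 v=5: → [0,3); WM=−∞
i=1 t=2 v=7: → [0,5); WM=−∞
i=2 t=3 v=1: → [0,6); WM=−∞
i=3 t=4 v=5: → [0,7); WM=2
i=4 t=9 v=8: → [9,12); WM=2
i=5 t=10 v=1: → [9,13); WM=2
i=6 t=13 v=2: → [13,16); WM=2
i=7 t=14 v=7: → [13,17); WM=12
i=8 t=19 v=6: → [19,22); WM=12
i=9 t=11 v=1: → [9,17); WM=12
i=10 t=19 v=7: → [19,22); WM=12
i=11 t=1 v=6: DROP (t<12-1); WM=17
i=12 t=20 v=4: → [19,23); WM=17
i=13 t=20 v=8: → [19,23); WM=17
i=14 t=21 v=2: → [19,24); WM=17
i=15 t=19 v=5: → [19,24); WM=19
i=16 t=20 v=9: → [19,24); WM=19
i=17 t=20 v=7: → [19,24); WM=19
i=18 t=20 v=3: → [19,24); WM=19

[0,7)=3 [9,17)=4 [19,24)=8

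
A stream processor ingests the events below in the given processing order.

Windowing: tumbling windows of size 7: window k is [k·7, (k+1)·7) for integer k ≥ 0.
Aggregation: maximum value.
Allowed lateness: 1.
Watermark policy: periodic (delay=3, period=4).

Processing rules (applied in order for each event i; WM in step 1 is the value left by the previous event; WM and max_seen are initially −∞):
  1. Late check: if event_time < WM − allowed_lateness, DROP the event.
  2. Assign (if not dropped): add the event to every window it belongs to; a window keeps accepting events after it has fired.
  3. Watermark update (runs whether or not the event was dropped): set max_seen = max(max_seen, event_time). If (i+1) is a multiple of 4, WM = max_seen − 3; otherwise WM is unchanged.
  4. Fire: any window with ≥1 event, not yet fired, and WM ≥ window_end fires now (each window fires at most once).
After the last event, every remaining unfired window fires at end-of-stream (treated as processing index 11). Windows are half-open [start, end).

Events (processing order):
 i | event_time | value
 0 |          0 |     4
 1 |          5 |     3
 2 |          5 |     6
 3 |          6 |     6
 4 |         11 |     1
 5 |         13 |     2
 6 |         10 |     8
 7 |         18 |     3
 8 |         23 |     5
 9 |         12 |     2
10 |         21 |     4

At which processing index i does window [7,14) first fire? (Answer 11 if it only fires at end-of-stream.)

i=0 t=0 v=4: → [0,7); WM=−∞
i=1 t=5 v=3: → [0,7); WM=−∞
i=2 t=5 v=6: → [0,7); WM=−∞
i=3 t=6 v=6: → [0,7); WM=3
i=4 t=11 v=1: → [7,14); WM=3
i=5 t=13 v=2: → [7,14); WM=3
i=6 t=10 v=8: → [7,14); WM=3
i=7 t=18 v=3: → [14,21); WM=15; [0,7) fires=6 [7,14) fires=8
i=8 t=23 v=5: → [21,28); WM=15
i=9 t=12 v=2: DROP (t<15-1); WM=15
i=10 t=21 v=4: → [21,28); WM=15

7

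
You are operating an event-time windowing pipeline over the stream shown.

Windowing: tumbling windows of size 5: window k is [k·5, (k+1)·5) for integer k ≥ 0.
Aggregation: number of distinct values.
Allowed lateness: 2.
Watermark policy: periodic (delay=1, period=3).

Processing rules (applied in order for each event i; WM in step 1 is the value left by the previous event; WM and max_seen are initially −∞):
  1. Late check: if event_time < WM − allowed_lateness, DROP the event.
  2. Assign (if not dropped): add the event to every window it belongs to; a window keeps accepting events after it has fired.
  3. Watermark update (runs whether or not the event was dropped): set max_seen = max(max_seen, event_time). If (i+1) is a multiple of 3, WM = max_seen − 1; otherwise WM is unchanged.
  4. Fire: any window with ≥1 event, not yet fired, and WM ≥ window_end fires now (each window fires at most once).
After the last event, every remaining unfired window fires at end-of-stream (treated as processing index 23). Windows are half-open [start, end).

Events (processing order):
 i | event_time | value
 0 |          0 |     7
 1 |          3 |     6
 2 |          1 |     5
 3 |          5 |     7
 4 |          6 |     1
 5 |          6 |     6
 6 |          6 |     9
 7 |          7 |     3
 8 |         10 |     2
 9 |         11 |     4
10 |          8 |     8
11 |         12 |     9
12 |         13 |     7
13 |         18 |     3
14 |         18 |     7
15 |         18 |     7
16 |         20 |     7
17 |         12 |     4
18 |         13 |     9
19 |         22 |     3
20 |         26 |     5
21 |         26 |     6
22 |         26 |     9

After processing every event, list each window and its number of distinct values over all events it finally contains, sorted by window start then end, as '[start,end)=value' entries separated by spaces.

i=0 t=0 v=7: → [0,5); WM=−∞
i=1 t=3 v=6: → [0,5); WM=−∞
i=2 t=1 v=5: → [0,5); WM=2
i=3 t=5 v=7: → [5,10); WM=2
i=4 t=6 v=1: → [5,10); WM=2
i=5 t=6 v=6: → [5,10); WM=5; [0,5) fires=3
i=6 t=6 v=9: → [5,10); WM=5
i=7 t=7 v=3: → [5,10); WM=5
i=8 t=10 v=2: → [10,15); WM=9
i=9 t=11 v=4: → [10,15); WM=9
i=10 t=8 v=8: → [5,10); WM=9
i=11 t=12 v=9: → [10,15); WM=11; [5,10) fires=6
i=12 t=13 v=7: → [10,15); WM=11
i=13 t=18 v=3: → [15,20); WM=11
i=14 t=18 v=7: → [15,20); WM=17; [10,15) fires=4
i=15 t=18 v=7: → [15,20); WM=17
i=16 t=20 v=7: → [20,25); WM=17
i=17 t=12 v=4: DROP (t<17-2); WM=19
i=18 t=13 v=9: DROP (t<19-2); WM=19
i=19 t=22 v=3: → [20,25); WM=19
i=20 t=26 v=5: → [25,30); WM=25; [15,20) fires=2 [20,25) fires=2
i=21 t=26 v=6: → [25,30); WM=25
i=22 t=26 v=9: → [25,30); WM=25

[0,5)=3 [5,10)=6 [10,15)=4 [15,20)=2 [20,25)=2 [25,30)=3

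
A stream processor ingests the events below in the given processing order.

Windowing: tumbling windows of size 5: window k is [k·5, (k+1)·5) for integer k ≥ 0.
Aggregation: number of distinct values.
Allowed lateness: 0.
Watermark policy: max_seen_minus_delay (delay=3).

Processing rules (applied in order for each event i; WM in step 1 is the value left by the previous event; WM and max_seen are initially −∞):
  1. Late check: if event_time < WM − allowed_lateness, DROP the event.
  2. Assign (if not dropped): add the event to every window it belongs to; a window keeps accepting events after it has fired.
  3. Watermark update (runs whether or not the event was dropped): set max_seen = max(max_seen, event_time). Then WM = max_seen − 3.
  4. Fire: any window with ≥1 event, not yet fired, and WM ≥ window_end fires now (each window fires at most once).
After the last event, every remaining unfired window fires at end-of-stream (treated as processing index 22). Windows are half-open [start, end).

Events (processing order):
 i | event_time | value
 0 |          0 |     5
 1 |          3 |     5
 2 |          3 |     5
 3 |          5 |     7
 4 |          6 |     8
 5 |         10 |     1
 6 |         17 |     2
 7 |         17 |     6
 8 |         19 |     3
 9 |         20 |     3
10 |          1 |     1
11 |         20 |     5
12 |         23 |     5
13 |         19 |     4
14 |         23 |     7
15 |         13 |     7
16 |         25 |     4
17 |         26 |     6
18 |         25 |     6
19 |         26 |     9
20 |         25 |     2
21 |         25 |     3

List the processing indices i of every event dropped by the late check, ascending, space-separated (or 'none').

i=0 t=0 v=5: → [0,5); WM=-3
i=1 t=3 v=5: → [0,5); WM=0
i=2 t=3 v=5: → [0,5); WM=0
i=3 t=5 v=7: → [5,10); WM=2
i=4 t=6 v=8: → [5,10); WM=3
i=5 t=10 v=1: → [10,15); WM=7; [0,5) fires=1
i=6 t=17 v=2: → [15,20); WM=14; [5,10) fires=2
i=7 t=17 v=6: → [15,20); WM=14
i=8 t=19 v=3: → [15,20); WM=16; [10,15) fires=1
i=9 t=20 v=3: → [20,25); WM=17
i=10 t=1 v=1: DROP (t<17-0); WM=17
i=11 t=20 v=5: → [20,25); WM=17
i=12 t=23 v=5: → [20,25); WM=20; [15,20) fires=3
i=13 t=19 v=4: DROP (t<20-0); WM=20
i=14 t=23 v=7: → [20,25); WM=20
i=15 t=13 v=7: DROP (t<20-0); WM=20
i=16 t=25 v=4: → [25,30); WM=22
i=17 t=26 v=6: → [25,30); WM=23
i=18 t=25 v=6: → [25,30); WM=23
i=19 t=26 v=9: → [25,30); WM=23
i=20 t=25 v=2: → [25,30); WM=23
i=21 t=25 v=3: → [25,30); WM=23

10 13 15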